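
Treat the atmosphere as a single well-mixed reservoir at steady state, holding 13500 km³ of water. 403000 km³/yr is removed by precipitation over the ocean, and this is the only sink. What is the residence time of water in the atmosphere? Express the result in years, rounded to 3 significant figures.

0.0335 yr

τ = M / F = 13500 / 403000 = 0.03350 yr.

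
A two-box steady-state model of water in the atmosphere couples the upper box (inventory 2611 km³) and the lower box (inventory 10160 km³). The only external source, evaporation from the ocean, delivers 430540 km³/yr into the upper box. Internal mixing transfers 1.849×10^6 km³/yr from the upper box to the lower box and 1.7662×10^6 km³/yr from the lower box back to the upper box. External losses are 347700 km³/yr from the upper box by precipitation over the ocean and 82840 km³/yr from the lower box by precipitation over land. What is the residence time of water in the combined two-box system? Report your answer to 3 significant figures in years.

0.0297 yr

For the system as a whole, the A↔B exchange is internal and contributes nothing to the throughput; only the external sinks remove mass.
M_total = 2611 + 10160 = 12771 km³.
ΣF_external_out = 347700 + 82840 = 430540 km³/yr.
τ = M_total / ΣF_ext = 12771 / 430540 = 0.02966 yr.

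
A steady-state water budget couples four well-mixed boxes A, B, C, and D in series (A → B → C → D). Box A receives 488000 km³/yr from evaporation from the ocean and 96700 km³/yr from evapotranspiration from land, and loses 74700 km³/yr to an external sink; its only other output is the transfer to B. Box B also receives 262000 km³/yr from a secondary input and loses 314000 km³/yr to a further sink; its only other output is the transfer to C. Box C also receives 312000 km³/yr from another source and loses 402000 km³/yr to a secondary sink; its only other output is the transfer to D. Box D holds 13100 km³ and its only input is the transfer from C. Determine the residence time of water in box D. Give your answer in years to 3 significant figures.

0.0356 yr

Box A: F(A→B) = (488000 + 96700) − 74700 = 510000 km³/yr.
Box B: F(B→C) = (510000 + 262000) − 314000 = 458000 km³/yr.
Box C: F(C→D) = (458000 + 312000) − 402000 = 368000 km³/yr.
Box D throughput = its input = 368000 km³/yr; τ = 13100 / 368000 = 0.03560 yr.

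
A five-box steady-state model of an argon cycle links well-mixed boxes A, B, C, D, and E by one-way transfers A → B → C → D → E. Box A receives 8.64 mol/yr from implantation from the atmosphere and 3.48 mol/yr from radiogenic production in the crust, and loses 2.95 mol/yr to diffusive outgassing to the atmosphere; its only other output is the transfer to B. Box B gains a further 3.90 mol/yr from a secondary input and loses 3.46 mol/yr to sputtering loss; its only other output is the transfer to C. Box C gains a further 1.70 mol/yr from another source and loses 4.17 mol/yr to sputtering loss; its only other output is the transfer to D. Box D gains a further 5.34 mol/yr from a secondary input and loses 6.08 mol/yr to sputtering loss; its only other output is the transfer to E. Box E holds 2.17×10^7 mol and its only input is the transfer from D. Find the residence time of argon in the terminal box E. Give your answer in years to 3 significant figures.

Box A: F(A→B) = (8.64 + 3.48) − 2.95 = 9.1700 mol/yr.
Box B: F(B→C) = (9.1700 + 3.90) − 3.46 = 9.6100 mol/yr.
Box C: F(C→D) = (9.6100 + 1.70) − 4.17 = 7.1400 mol/yr.
Box D: F(D→E) = (7.1400 + 5.34) − 6.08 = 6.4000 mol/yr.
Box E throughput = its input = 6.4000 mol/yr; τ = 2.17×10^7 / 6.4000 = 3.391×10^6 yr.

3.39×10^6 yr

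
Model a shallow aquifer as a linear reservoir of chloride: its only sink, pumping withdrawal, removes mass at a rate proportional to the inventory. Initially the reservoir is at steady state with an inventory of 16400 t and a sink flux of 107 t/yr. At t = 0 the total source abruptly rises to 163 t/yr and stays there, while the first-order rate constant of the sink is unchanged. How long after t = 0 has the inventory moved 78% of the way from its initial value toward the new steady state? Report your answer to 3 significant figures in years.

τ = M₀/F₀ = 16400/107 = 153.3 yr.
The remaining gap fraction is e^(−t/τ); 78% covered ⇒ e^(−t/τ) = 0.220.
t = −τ ln(0.220) = 153.3 × 1.514 = 232.1 yr.

232 yr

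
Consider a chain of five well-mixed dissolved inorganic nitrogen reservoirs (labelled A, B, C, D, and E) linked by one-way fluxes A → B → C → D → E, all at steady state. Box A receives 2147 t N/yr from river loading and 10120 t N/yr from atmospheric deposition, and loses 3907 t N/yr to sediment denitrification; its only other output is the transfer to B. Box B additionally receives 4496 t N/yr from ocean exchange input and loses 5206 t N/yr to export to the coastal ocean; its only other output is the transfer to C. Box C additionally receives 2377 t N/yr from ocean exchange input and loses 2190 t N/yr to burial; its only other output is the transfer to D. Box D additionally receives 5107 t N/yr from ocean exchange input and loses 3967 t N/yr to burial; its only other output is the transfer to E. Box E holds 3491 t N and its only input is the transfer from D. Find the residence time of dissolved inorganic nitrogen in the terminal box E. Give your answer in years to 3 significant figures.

0.389 yr

Box A: F(A→B) = (2147 + 10120) − 3907 = 8360.0 t N/yr.
Box B: F(B→C) = (8360.0 + 4496) − 5206 = 7650.0 t N/yr.
Box C: F(C→D) = (7650.0 + 2377) − 2190 = 7837.0 t N/yr.
Box D: F(D→E) = (7837.0 + 5107) − 3967 = 8977.0 t N/yr.
Box E throughput = its input = 8977.0 t N/yr; τ = 3491 / 8977.0 = 0.3889 yr.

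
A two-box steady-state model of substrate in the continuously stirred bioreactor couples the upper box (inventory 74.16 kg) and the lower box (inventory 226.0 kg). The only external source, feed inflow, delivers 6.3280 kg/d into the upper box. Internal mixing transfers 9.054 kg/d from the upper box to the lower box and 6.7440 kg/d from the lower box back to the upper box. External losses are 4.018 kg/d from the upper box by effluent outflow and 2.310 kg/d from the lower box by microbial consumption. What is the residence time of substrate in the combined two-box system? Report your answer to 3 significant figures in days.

47.4 d

Treat the two boxes together as one reservoir: the mixing fluxes between them are internal recycling, so τ = ΣM / Σ(external losses).
M_total = 74.16 + 226.0 = 300.16 kg.
ΣF_external_out = 4.018 + 2.310 = 6.3280 kg/d.
τ = M_total / ΣF_ext = 300.16 / 6.3280 = 47.43 d.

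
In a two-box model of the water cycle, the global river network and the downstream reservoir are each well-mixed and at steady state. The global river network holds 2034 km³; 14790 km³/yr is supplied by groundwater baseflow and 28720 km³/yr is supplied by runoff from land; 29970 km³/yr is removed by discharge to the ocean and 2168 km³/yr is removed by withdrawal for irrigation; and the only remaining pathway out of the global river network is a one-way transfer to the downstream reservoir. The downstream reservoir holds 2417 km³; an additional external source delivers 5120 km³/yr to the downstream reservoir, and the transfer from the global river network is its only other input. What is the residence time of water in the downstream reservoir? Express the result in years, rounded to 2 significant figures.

Balance the global river network: ΣF_in = 14790 + 28720 = 43510 km³/yr.
Transfer to the downstream reservoir = ΣF_in − (29970 + 2168) = 11372 km³/yr.
Total input to the downstream reservoir = 11372 + 5120 = 16492 km³/yr; at steady state this equals its total output.
τ = M / F = 2417 / 16492 = 0.1466 yr.

0.15 yr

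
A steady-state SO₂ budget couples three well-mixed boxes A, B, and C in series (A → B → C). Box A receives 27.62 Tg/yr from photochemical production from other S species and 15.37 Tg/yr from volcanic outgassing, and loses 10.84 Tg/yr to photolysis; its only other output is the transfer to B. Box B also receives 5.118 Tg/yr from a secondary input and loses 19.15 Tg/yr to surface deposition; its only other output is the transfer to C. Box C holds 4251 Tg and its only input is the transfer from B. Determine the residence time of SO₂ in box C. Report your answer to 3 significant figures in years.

Box A: F(A→B) = (27.62 + 15.37) − 10.84 = 32.150 Tg/yr.
Box B: F(B→C) = (32.150 + 5.118) − 19.15 = 18.118 Tg/yr.
Box C throughput = its input = 18.118 Tg/yr; τ = 4251 / 18.118 = 234.6 yr.

235 yr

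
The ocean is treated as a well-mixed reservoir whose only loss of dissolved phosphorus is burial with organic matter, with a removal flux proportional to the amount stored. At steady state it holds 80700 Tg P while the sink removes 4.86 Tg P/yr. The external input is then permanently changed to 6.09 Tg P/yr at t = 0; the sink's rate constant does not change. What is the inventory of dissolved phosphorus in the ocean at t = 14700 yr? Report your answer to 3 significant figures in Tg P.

92700 Tg P

Residence time τ = M₀/F₀ = 16600 yr. The eventual steady state is M_∞ = M₀·(F₁/F₀) = 80700 × 6.09/4.86 = 101120 Tg P.
The anomaly ΔM(t) = M(t) − M_∞ decays as ΔM₀·e^(−t/τ) with ΔM₀ = 80700 − 101120 = −20420 Tg P.
At t = 14700 yr, e^(−t/τ) = e^(−0.8853) = 0.4126, so ΔM = −8427 Tg P and M = 101120 − 8427 = 92697 Tg P.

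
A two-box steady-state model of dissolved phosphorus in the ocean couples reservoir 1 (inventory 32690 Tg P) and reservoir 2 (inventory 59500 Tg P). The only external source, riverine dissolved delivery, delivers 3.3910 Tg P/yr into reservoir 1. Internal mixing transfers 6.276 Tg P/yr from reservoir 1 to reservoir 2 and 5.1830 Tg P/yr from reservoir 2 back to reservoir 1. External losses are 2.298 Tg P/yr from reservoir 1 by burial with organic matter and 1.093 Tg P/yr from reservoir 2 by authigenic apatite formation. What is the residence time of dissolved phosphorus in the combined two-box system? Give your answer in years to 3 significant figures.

27200 yr

Residence time in the combined system uses the total inventory and the total *external* removal — internal exchanges between the two boxes cancel.
M_total = 32690 + 59500 = 92190 Tg P.
ΣF_external_out = 2.298 + 1.093 = 3.3910 Tg P/yr.
τ = M_total / ΣF_ext = 92190 / 3.3910 = 27190 yr.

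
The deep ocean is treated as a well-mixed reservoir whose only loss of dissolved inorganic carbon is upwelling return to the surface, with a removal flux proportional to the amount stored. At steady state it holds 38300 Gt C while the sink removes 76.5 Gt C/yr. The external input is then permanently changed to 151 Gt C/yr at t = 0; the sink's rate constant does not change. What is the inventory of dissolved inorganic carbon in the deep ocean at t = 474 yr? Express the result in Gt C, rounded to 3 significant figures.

61100 Gt C

τ = M₀/F₀ = 38300/76.5 = 500.7 yr; rate constant k = 1/τ.
New steady state M_∞ = F₁/k = F₁·τ = 151 × 500.7 = 75599 Gt C.
M(t) = M_∞ + (M₀ − M_∞)·e^(−t/τ); t/τ = 474/500.7 = 0.9468, so e^(−t/τ) = 0.3880.
M(t) = 75599 − 37300 × 0.3880 = 61127 Gt C.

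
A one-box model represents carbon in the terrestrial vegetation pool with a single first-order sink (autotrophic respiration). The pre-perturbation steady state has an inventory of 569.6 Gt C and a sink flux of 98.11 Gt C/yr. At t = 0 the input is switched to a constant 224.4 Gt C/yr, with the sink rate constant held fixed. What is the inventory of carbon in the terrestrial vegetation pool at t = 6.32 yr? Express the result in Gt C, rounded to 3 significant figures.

1060 Gt C

τ = M₀/F₀ = 569.6/98.11 = 5.806 yr; rate constant k = 1/τ.
New steady state M_∞ = F₁/k = F₁·τ = 224.4 × 5.806 = 1302.8 Gt C.
M(t) = M_∞ + (M₀ − M_∞)·e^(−t/τ); t/τ = 6.32/5.806 = 1.089, so e^(−t/τ) = 0.3367.
M(t) = 1302.8 − 733.2 × 0.3367 = 1055.9 Gt C.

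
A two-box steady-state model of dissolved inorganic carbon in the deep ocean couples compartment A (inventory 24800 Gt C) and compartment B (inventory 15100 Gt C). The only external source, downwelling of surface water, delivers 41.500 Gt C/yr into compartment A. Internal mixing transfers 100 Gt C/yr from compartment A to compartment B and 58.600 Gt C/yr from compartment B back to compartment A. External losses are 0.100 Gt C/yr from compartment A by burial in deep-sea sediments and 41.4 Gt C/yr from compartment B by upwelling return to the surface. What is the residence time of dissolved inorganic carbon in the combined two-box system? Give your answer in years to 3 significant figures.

Residence time in the combined system uses the total inventory and the total *external* removal — internal exchanges between the two boxes cancel.
M_total = 24800 + 15100 = 39900 Gt C.
ΣF_external_out = 0.100 + 41.4 = 41.500 Gt C/yr.
τ = M_total / ΣF_ext = 39900 / 41.500 = 961.4 yr.

961 yr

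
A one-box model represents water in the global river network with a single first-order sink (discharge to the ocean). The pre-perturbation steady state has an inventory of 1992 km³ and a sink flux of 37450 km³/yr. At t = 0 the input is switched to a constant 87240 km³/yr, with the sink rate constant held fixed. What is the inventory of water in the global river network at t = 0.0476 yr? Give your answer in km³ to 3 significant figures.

3560 km³

The sink rate constant is k = F₀/M₀ = 37450/1992 = 18.80 yr⁻¹.
Solving dM/dt = F₁ − kM with M(0) = M₀ gives M(t) = F₁/k + (M₀ − F₁/k)·e^(−kt).
F₁/k = 87240/18.80 = 4640.4 km³; kt = 18.80 × 0.0476 = 0.8949, e^(−kt) = 0.4087.
M(0.0476) = 4640.4 + (1992 − 4640.4) × 0.4087 = 4640.4 − 1082 = 3558.1 km³.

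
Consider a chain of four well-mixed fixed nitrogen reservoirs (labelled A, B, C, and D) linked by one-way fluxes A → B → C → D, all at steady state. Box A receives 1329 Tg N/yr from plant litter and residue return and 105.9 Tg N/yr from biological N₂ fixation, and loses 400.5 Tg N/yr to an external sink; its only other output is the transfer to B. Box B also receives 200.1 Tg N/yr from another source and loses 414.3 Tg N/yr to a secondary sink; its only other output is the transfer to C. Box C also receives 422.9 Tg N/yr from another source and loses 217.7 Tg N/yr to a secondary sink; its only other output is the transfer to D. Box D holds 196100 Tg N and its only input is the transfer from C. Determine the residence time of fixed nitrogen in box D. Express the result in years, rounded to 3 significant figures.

Box A: F(A→B) = (1329 + 105.9) − 400.5 = 1034.4 Tg N/yr.
Box B: F(B→C) = (1034.4 + 200.1) − 414.3 = 820.20 Tg N/yr.
Box C: F(C→D) = (820.20 + 422.9) − 217.7 = 1025.4 Tg N/yr.
Box D throughput = its input = 1025.4 Tg N/yr; τ = 196100 / 1025.4 = 191.2 yr.

191 yr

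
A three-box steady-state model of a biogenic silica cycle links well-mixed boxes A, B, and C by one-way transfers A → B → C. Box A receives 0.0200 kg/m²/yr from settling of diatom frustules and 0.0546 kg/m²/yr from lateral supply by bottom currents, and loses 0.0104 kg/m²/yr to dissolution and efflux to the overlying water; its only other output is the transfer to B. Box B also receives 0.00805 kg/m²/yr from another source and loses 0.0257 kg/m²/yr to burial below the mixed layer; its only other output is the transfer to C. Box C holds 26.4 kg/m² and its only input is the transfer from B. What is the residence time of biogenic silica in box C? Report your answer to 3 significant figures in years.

Box A: F(A→B) = (0.0200 + 0.0546) − 0.0104 = 0.064200 kg/m²/yr.
Box B: F(B→C) = (0.064200 + 0.00805) − 0.0257 = 0.046550 kg/m²/yr.
Box C throughput = its input = 0.046550 kg/m²/yr; τ = 26.4 / 0.046550 = 567.1 yr.

567 yr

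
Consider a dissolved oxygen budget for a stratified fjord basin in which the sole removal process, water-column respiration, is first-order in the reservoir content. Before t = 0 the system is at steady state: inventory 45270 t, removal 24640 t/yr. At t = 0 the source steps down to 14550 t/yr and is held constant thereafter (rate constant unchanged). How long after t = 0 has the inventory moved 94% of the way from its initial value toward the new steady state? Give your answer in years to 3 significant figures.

τ = M₀/F₀ = 45270/24640 = 1.837 yr.
The remaining gap fraction is e^(−t/τ); 94% covered ⇒ e^(−t/τ) = 0.0600.
t = −τ ln(0.0600) = 1.837 × 2.813 = 5.169 yr.

5.17 yr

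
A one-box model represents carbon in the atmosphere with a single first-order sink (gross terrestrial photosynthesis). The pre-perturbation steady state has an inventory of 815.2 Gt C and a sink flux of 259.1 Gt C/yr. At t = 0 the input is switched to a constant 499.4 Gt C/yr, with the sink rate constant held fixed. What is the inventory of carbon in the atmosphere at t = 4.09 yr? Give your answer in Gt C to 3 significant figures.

Residence time τ = M₀/F₀ = 3.146 yr. The eventual steady state is M_∞ = M₀·(F₁/F₀) = 815.2 × 499.4/259.1 = 1571.3 Gt C.
The anomaly ΔM(t) = M(t) − M_∞ decays as ΔM₀·e^(−t/τ) with ΔM₀ = 815.2 − 1571.3 = −756.1 Gt C.
At t = 4.09 yr, e^(−t/τ) = e^(−1.300) = 0.2725, so ΔM = −206.1 Gt C and M = 1571.3 − 206.1 = 1365.2 Gt C.

1370 Gt C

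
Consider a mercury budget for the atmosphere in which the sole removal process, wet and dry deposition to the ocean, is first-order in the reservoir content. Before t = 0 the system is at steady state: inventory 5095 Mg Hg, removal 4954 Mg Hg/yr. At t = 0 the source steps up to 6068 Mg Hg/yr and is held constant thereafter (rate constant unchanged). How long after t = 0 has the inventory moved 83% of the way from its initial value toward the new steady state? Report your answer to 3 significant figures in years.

1.82 yr

τ = M₀/F₀ = 5095/4954 = 1.028 yr.
The remaining gap fraction is e^(−t/τ); 83% covered ⇒ e^(−t/τ) = 0.170.
t = −τ ln(0.170) = 1.028 × 1.772 = 1.822 yr.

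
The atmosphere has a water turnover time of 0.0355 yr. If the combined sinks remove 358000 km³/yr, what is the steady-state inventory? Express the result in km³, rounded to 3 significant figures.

12700 km³

τ = M/F ⇒ M = τ × F = 0.0355 × 358000 = 12710 km³.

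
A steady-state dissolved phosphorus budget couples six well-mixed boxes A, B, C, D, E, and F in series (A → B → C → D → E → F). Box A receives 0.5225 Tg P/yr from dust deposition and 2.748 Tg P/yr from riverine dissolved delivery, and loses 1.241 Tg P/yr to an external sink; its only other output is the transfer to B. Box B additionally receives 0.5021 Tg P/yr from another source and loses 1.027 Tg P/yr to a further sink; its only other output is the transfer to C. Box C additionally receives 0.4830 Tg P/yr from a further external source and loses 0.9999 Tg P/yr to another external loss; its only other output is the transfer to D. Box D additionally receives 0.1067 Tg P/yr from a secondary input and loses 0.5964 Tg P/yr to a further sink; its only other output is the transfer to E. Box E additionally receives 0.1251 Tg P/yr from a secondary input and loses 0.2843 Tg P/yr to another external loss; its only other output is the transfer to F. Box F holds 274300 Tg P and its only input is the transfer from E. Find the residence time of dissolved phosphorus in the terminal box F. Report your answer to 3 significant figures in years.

810000 yr

Box A: F(A→B) = (0.5225 + 2.748) − 1.241 = 2.0295 Tg P/yr.
Box B: F(B→C) = (2.0295 + 0.5021) − 1.027 = 1.5046 Tg P/yr.
Box C: F(C→D) = (1.5046 + 0.4830) − 0.9999 = 0.98770 Tg P/yr.
Box D: F(D→E) = (0.98770 + 0.1067) − 0.5964 = 0.49800 Tg P/yr.
Box E: F(E→F) = (0.49800 + 0.1251) − 0.2843 = 0.33880 Tg P/yr.
Box F throughput = its input = 0.33880 Tg P/yr; τ = 274300 / 0.33880 = 809600 yr.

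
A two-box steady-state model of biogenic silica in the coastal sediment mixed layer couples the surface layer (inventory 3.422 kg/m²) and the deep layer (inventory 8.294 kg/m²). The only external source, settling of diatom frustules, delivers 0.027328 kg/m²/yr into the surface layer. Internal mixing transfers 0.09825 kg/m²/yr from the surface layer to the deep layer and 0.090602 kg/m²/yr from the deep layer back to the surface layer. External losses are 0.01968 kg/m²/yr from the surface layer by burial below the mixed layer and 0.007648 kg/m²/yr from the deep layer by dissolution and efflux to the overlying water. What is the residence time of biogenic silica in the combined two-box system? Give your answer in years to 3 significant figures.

For the system as a whole, the A↔B exchange is internal and contributes nothing to the throughput; only the external sinks remove mass.
M_total = 3.422 + 8.294 = 11.716 kg/m².
ΣF_external_out = 0.01968 + 0.007648 = 0.027328 kg/m²/yr.
τ = M_total / ΣF_ext = 11.716 / 0.027328 = 428.7 yr.

429 yr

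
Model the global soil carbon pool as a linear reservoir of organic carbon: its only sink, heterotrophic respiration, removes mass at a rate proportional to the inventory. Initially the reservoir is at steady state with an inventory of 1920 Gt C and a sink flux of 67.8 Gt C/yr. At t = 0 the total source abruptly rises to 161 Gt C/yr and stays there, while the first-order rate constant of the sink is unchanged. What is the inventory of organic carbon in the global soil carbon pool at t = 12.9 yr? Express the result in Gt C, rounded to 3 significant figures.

Residence time τ = M₀/F₀ = 28.32 yr. The eventual steady state is M_∞ = M₀·(F₁/F₀) = 1920 × 161/67.8 = 4559.3 Gt C.
The anomaly ΔM(t) = M(t) − M_∞ decays as ΔM₀·e^(−t/τ) with ΔM₀ = 1920 − 4559.3 = −2639 Gt C.
At t = 12.9 yr, e^(−t/τ) = e^(−0.4555) = 0.6341, so ΔM = −1674 Gt C and M = 4559.3 − 1674 = 2885.7 Gt C.

2890 Gt C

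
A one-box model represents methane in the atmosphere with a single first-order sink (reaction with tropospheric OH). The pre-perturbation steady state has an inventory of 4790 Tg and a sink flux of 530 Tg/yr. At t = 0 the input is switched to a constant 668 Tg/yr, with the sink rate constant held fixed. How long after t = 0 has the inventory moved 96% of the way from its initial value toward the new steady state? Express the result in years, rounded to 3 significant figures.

τ = M₀/F₀ = 4790/530 = 9.038 yr.
The remaining gap fraction is e^(−t/τ); 96% covered ⇒ e^(−t/τ) = 0.0400.
t = −τ ln(0.0400) = 9.038 × 3.219 = 29.09 yr.

29.1 yr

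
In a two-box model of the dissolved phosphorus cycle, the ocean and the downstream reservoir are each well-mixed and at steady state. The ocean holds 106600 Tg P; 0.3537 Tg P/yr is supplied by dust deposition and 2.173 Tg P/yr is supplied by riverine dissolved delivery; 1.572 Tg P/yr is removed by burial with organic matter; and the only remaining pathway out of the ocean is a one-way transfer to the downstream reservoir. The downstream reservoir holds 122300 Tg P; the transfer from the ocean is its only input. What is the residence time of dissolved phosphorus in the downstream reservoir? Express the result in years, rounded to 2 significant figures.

130000 yr

Balance the ocean: ΣF_in = 0.3537 + 2.173 = 2.5267 Tg P/yr.
Transfer to the downstream reservoir = ΣF_in − (1.572) = 0.95470 Tg P/yr.
At steady state the output of the downstream reservoir equals its input, 0.95470 Tg P/yr.
τ = M / F = 122300 / 0.95470 = 128100 yr.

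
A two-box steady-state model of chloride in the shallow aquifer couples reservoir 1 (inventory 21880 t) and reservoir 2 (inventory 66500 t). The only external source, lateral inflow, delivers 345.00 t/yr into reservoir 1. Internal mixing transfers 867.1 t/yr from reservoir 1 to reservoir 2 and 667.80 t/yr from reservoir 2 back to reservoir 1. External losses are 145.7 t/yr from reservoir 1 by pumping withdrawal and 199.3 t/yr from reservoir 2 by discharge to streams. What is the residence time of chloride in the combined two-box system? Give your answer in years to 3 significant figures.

For the system as a whole, the A↔B exchange is internal and contributes nothing to the throughput; only the external sinks remove mass.
M_total = 21880 + 66500 = 88380 t.
ΣF_external_out = 145.7 + 199.3 = 345.00 t/yr.
τ = M_total / ΣF_ext = 88380 / 345.00 = 256.2 yr.

256 yr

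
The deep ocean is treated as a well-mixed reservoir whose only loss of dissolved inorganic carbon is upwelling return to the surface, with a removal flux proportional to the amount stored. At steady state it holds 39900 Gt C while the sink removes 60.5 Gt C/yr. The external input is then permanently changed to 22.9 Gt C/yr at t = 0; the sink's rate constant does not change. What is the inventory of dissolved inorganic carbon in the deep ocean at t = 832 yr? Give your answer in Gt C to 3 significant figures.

22100 Gt C

τ = M₀/F₀ = 39900/60.5 = 659.5 yr; rate constant k = 1/τ.
New steady state M_∞ = F₁/k = F₁·τ = 22.9 × 659.5 = 15103 Gt C.
M(t) = M_∞ + (M₀ − M_∞)·e^(−t/τ); t/τ = 832/659.5 = 1.262, so e^(−t/τ) = 0.2832.
M(t) = 15103 + 24800 × 0.2832 = 22126 Gt C.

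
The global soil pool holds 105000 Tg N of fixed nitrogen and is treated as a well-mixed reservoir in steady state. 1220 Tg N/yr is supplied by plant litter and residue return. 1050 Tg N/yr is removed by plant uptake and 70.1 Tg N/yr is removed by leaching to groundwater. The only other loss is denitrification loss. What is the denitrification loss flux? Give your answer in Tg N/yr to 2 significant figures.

At steady state ΣF_in = ΣF_out.
ΣF_in = 1220.0 Tg N/yr.
Denitrification loss flux = ΣF_in − (1050 + 70.1) = 1220.0 − 1120 = 99.90 Tg N/yr.

100 Tg N/yr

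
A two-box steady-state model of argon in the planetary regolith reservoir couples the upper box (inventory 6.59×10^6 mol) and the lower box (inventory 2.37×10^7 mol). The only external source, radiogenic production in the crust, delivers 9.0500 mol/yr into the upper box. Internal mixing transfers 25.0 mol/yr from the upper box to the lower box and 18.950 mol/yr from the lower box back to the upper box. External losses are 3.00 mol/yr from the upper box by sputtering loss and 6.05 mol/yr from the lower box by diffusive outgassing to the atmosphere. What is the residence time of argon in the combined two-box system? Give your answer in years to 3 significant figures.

3.35×10^6 yr

For the system as a whole, the A↔B exchange is internal and contributes nothing to the throughput; only the external sinks remove mass.
M_total = 6.59×10^6 + 2.37×10^7 = 3.0290×10^7 mol.
ΣF_external_out = 3.00 + 6.05 = 9.0500 mol/yr.
τ = M_total / ΣF_ext = 3.0290×10^7 / 9.0500 = 3.347×10^6 yr.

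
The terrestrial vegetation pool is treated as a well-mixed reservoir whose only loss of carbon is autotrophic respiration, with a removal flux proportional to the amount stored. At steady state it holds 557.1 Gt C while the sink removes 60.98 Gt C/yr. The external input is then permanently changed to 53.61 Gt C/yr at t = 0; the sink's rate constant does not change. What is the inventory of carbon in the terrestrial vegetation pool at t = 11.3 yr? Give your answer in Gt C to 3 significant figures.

Residence time τ = M₀/F₀ = 9.136 yr. The eventual steady state is M_∞ = M₀·(F₁/F₀) = 557.1 × 53.61/60.98 = 489.77 Gt C.
The anomaly ΔM(t) = M(t) − M_∞ decays as ΔM₀·e^(−t/τ) with ΔM₀ = 557.1 − 489.77 = 67.33 Gt C.
At t = 11.3 yr, e^(−t/τ) = e^(−1.237) = 0.2903, so ΔM = 19.55 Gt C and M = 489.77 + 19.55 = 509.31 Gt C.

509 Gt C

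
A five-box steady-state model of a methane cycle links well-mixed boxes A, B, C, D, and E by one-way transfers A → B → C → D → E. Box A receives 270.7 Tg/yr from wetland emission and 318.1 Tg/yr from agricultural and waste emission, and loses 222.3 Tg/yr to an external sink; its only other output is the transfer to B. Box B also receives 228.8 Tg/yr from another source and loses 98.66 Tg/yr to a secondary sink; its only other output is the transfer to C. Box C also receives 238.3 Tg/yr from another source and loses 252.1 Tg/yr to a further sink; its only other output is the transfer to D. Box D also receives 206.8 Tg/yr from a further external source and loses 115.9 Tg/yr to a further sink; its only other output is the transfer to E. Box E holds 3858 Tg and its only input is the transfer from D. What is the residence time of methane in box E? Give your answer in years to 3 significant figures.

6.72 yr

Box A: F(A→B) = (270.7 + 318.1) − 222.3 = 366.50 Tg/yr.
Box B: F(B→C) = (366.50 + 228.8) − 98.66 = 496.64 Tg/yr.
Box C: F(C→D) = (496.64 + 238.3) − 252.1 = 482.84 Tg/yr.
Box D: F(D→E) = (482.84 + 206.8) − 115.9 = 573.74 Tg/yr.
Box E throughput = its input = 573.74 Tg/yr; τ = 3858 / 573.74 = 6.724 yr.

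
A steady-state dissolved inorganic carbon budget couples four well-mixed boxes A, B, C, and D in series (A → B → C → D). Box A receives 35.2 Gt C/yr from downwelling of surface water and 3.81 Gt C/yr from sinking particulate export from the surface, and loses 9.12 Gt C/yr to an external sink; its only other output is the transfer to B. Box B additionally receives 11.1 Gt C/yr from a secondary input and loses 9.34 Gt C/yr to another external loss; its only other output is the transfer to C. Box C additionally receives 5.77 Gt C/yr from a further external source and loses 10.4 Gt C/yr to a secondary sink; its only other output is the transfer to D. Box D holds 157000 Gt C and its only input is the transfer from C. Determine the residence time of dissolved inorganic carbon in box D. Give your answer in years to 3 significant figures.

5810 yr

Box A: F(A→B) = (35.2 + 3.81) − 9.12 = 29.890 Gt C/yr.
Box B: F(B→C) = (29.890 + 11.1) − 9.34 = 31.650 Gt C/yr.
Box C: F(C→D) = (31.650 + 5.77) − 10.4 = 27.020 Gt C/yr.
Box D throughput = its input = 27.020 Gt C/yr; τ = 157000 / 27.020 = 5811 yr.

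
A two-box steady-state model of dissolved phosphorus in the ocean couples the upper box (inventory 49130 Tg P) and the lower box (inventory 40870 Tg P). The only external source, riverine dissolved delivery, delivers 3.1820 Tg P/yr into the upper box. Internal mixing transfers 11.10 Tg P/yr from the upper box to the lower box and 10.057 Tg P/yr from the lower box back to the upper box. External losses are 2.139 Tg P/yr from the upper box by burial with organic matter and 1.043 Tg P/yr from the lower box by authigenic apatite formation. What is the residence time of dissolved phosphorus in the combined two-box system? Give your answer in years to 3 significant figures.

28300 yr

Treat the two boxes together as one reservoir: the mixing fluxes between them are internal recycling, so τ = ΣM / Σ(external losses).
M_total = 49130 + 40870 = 90000 Tg P.
ΣF_external_out = 2.139 + 1.043 = 3.1820 Tg P/yr.
τ = M_total / ΣF_ext = 90000 / 3.1820 = 28280 yr.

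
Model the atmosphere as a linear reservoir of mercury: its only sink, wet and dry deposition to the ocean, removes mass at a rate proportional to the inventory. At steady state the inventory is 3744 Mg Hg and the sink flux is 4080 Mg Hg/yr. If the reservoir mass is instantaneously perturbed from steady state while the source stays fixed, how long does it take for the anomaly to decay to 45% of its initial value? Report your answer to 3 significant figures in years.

For a linear reservoir the anomaly decays as exp(−t/τ) with τ = M/F = 3744/4080 = 0.9176 yr.
exp(−t/τ) = 0.45 ⇒ t = −τ ln(0.45) = 0.9176 × 0.7985 = 0.7327 yr.

0.733 yr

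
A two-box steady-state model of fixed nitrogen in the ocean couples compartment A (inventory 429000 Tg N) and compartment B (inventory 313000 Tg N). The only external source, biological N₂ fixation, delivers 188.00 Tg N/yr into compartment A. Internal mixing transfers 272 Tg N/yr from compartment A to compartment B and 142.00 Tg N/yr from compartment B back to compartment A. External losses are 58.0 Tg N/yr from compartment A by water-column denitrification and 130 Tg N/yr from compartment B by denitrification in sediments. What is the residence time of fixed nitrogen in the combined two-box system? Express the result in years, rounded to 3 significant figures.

3950 yr

Residence time in the combined system uses the total inventory and the total *external* removal — internal exchanges between the two boxes cancel.
M_total = 429000 + 313000 = 742000 Tg N.
ΣF_external_out = 58.0 + 130 = 188.00 Tg N/yr.
τ = M_total / ΣF_ext = 742000 / 188.00 = 3947 yr.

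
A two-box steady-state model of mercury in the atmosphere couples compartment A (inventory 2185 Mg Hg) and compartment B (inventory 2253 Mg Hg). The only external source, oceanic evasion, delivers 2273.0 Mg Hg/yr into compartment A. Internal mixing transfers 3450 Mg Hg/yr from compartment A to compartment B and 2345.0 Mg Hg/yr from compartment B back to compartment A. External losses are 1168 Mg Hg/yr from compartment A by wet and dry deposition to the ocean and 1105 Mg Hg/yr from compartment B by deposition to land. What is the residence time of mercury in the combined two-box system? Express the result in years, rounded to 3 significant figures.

1.95 yr

Residence time in the combined system uses the total inventory and the total *external* removal — internal exchanges between the two boxes cancel.
M_total = 2185 + 2253 = 4438.0 Mg Hg.
ΣF_external_out = 1168 + 1105 = 2273.0 Mg Hg/yr.
τ = M_total / ΣF_ext = 4438.0 / 2273.0 = 1.952 yr.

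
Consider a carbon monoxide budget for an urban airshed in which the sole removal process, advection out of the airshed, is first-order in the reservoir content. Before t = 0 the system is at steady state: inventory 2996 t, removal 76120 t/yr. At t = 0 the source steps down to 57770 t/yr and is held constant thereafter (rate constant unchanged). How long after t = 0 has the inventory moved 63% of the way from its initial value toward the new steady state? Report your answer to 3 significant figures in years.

τ = M₀/F₀ = 2996/76120 = 0.03936 yr.
The remaining gap fraction is e^(−t/τ); 63% covered ⇒ e^(−t/τ) = 0.370.
t = −τ ln(0.370) = 0.03936 × 0.9943 = 0.03913 yr.

0.0391 yr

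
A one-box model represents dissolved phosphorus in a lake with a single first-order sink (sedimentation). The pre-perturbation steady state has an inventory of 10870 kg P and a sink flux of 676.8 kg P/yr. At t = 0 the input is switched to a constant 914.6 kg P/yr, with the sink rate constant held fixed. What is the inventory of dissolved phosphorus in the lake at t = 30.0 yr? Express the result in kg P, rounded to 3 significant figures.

The sink rate constant is k = F₀/M₀ = 676.8/10870 = 0.06226 yr⁻¹.
Solving dM/dt = F₁ − kM with M(0) = M₀ gives M(t) = F₁/k + (M₀ − F₁/k)·e^(−kt).
F₁/k = 914.6/0.06226 = 14689 kg P; kt = 0.06226 × 30.0 = 1.868, e^(−kt) = 0.1544.
M(30.0) = 14689 + (10870 − 14689) × 0.1544 = 14689 − 589.9 = 14099 kg P.

14100 kg P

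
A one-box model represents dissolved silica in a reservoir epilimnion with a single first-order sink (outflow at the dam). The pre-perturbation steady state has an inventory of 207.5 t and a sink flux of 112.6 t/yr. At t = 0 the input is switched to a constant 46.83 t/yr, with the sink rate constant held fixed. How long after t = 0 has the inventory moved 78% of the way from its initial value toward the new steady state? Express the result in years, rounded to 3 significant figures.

2.79 yr

τ = M₀/F₀ = 207.5/112.6 = 1.843 yr.
The remaining gap fraction is e^(−t/τ); 78% covered ⇒ e^(−t/τ) = 0.220.
t = −τ ln(0.220) = 1.843 × 1.514 = 2.790 yr.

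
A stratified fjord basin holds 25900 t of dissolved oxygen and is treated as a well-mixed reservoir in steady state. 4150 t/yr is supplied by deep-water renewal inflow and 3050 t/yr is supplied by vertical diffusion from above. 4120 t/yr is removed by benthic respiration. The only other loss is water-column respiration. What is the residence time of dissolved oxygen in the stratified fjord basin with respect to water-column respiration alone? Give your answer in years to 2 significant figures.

At steady state ΣF_in = ΣF_out.
ΣF_in = 4150 + 3050 = 7200.0 t/yr.
Water-column respiration flux = ΣF_in − (4120) = 7200.0 − 4120 = 3080 t/yr.
τ = M / F = 25900 / 3080 = 8.409 yr.

8.4 yr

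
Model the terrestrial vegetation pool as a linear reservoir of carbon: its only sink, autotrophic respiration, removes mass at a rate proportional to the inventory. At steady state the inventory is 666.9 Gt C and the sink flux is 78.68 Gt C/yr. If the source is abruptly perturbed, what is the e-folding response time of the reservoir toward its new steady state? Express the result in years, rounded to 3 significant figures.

For a linear reservoir the response time equals the residence time τ = M/F.
τ = 666.9 / 78.68 = 8.476 yr.

8.48 yr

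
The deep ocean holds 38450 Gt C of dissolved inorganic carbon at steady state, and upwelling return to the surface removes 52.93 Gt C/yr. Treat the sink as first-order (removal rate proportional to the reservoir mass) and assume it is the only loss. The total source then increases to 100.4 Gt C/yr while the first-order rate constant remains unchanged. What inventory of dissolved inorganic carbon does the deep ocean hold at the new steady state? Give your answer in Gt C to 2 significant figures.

Rate constant k = F/M = 52.93 / 38450 = 0.001377 yr⁻¹.
At the new steady state, source = k·M_new ⇒ M_new = 100.4 / 0.001377 = 72930 Gt C.
(Equivalently M_new = M × F_new/F_old = 38450 × 100.4/52.93.)

73000 Gt C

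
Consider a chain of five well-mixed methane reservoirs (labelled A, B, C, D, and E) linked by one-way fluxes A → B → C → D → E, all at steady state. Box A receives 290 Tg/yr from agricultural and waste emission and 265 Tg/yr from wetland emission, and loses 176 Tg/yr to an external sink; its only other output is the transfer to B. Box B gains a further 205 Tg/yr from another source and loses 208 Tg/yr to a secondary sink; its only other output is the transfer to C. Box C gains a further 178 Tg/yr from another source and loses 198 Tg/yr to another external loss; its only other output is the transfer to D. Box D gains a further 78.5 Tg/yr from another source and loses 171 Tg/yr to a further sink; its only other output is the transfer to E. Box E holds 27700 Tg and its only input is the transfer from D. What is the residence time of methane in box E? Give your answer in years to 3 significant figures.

Box A: F(A→B) = (290 + 265) − 176 = 379.00 Tg/yr.
Box B: F(B→C) = (379.00 + 205) − 208 = 376.00 Tg/yr.
Box C: F(C→D) = (376.00 + 178) − 198 = 356.00 Tg/yr.
Box D: F(D→E) = (356.00 + 78.5) − 171 = 263.50 Tg/yr.
Box E throughput = its input = 263.50 Tg/yr; τ = 27700 / 263.50 = 105.1 yr.

105 yr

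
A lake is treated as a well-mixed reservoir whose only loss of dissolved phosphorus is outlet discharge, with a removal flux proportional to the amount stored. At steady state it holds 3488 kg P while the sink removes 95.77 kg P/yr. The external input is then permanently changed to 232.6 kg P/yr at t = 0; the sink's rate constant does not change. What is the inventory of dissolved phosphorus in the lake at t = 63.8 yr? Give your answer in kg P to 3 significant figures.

τ = M₀/F₀ = 3488/95.77 = 36.42 yr; rate constant k = 1/τ.
New steady state M_∞ = F₁/k = F₁·τ = 232.6 × 36.42 = 8471.4 kg P.
M(t) = M_∞ + (M₀ − M_∞)·e^(−t/τ); t/τ = 63.8/36.42 = 1.752, so e^(−t/τ) = 0.1735.
M(t) = 8471.4 − 4983 × 0.1735 = 7607.0 kg P.

7610 kg P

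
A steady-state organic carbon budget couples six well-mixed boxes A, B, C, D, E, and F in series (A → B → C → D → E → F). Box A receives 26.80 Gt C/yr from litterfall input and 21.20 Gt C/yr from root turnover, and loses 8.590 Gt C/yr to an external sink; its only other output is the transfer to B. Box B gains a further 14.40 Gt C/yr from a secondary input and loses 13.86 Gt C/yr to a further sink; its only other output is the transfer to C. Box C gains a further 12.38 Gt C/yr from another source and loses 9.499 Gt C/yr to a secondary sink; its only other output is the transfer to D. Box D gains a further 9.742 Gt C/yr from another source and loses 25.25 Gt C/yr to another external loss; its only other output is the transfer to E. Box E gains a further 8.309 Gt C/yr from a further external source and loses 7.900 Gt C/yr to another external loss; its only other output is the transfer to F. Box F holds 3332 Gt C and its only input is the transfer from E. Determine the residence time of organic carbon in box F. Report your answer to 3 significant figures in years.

Box A: F(A→B) = (26.80 + 21.20) − 8.590 = 39.410 Gt C/yr.
Box B: F(B→C) = (39.410 + 14.40) − 13.86 = 39.950 Gt C/yr.
Box C: F(C→D) = (39.950 + 12.38) − 9.499 = 42.831 Gt C/yr.
Box D: F(D→E) = (42.831 + 9.742) − 25.25 = 27.323 Gt C/yr.
Box E: F(E→F) = (27.323 + 8.309) − 7.900 = 27.732 Gt C/yr.
Box F throughput = its input = 27.732 Gt C/yr; τ = 3332 / 27.732 = 120.2 yr.

120 yr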